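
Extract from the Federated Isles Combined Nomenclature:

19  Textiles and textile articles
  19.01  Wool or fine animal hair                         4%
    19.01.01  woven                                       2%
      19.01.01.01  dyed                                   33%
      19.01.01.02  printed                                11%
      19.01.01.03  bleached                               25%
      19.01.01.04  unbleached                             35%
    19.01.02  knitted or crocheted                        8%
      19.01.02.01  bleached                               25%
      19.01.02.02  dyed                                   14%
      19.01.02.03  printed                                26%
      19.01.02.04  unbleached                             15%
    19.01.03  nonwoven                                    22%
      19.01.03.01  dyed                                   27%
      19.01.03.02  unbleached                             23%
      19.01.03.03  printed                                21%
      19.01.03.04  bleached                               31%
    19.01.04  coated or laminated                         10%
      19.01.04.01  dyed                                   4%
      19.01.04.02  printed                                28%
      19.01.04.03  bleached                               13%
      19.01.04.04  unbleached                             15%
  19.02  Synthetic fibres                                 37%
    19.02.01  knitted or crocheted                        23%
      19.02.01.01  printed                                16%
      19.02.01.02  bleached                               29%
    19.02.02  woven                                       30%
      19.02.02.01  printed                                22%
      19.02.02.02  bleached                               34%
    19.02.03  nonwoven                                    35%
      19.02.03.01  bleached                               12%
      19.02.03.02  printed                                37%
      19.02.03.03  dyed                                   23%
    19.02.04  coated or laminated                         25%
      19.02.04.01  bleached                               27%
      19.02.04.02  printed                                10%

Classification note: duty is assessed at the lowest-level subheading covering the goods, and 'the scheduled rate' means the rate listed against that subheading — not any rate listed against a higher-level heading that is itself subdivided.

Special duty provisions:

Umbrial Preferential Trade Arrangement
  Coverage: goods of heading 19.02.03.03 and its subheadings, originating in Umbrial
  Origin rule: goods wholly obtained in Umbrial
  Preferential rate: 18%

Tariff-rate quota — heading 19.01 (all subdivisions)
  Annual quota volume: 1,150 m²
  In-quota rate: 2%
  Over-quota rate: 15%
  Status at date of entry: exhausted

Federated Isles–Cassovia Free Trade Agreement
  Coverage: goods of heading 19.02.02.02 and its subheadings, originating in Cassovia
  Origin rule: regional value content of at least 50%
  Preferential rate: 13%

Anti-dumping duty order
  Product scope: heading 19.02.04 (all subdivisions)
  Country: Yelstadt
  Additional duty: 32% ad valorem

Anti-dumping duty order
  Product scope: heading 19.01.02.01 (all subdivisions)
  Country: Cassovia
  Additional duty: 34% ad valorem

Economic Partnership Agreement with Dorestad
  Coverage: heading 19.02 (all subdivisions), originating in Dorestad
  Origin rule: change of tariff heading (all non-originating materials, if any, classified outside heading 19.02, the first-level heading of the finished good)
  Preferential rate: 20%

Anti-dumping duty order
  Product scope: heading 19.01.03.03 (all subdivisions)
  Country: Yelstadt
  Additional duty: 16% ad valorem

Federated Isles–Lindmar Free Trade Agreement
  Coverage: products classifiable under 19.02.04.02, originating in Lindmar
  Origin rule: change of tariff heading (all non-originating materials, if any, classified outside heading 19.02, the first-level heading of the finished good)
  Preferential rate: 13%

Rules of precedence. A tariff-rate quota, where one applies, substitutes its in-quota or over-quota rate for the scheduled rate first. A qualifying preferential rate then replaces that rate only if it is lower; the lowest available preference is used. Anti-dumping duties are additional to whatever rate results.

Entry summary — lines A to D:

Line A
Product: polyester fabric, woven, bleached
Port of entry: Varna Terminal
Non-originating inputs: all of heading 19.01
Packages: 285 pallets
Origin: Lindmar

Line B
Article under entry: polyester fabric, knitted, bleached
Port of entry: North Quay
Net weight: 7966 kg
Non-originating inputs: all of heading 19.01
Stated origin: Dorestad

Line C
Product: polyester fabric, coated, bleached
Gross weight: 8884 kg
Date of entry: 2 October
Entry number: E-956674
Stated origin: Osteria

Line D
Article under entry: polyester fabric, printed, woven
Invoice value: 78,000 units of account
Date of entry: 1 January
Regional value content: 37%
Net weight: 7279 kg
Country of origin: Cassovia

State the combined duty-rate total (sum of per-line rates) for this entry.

103%

Line A: polyester → 19.02; woven → 19.02.02; bleached → 19.02.02.02. Scheduled 34%. Lindmar agreement on 19.02.04.02: 19.02.02.02 not covered. → 34%.
Line B: polyester → 19.02; knitted → 19.02.01; bleached → 19.02.01.02. Scheduled 29%. Dorestad agreement on 19.02: CTH met → 20% available; preferential 20%. → 20%.
Line C: polyester → 19.02; coated → 19.02.04; bleached → 19.02.04.01. Scheduled 27%. No special measure applies. → 27%.
Line D: polyester → 19.02; woven → 19.02.02; printed → 19.02.02.01. Scheduled 22%. Cassovia agreement on 19.02.02.02: 19.02.02.01 not covered. → 22%.
Sum: 34% + 20% + 27% + 22% = 103%.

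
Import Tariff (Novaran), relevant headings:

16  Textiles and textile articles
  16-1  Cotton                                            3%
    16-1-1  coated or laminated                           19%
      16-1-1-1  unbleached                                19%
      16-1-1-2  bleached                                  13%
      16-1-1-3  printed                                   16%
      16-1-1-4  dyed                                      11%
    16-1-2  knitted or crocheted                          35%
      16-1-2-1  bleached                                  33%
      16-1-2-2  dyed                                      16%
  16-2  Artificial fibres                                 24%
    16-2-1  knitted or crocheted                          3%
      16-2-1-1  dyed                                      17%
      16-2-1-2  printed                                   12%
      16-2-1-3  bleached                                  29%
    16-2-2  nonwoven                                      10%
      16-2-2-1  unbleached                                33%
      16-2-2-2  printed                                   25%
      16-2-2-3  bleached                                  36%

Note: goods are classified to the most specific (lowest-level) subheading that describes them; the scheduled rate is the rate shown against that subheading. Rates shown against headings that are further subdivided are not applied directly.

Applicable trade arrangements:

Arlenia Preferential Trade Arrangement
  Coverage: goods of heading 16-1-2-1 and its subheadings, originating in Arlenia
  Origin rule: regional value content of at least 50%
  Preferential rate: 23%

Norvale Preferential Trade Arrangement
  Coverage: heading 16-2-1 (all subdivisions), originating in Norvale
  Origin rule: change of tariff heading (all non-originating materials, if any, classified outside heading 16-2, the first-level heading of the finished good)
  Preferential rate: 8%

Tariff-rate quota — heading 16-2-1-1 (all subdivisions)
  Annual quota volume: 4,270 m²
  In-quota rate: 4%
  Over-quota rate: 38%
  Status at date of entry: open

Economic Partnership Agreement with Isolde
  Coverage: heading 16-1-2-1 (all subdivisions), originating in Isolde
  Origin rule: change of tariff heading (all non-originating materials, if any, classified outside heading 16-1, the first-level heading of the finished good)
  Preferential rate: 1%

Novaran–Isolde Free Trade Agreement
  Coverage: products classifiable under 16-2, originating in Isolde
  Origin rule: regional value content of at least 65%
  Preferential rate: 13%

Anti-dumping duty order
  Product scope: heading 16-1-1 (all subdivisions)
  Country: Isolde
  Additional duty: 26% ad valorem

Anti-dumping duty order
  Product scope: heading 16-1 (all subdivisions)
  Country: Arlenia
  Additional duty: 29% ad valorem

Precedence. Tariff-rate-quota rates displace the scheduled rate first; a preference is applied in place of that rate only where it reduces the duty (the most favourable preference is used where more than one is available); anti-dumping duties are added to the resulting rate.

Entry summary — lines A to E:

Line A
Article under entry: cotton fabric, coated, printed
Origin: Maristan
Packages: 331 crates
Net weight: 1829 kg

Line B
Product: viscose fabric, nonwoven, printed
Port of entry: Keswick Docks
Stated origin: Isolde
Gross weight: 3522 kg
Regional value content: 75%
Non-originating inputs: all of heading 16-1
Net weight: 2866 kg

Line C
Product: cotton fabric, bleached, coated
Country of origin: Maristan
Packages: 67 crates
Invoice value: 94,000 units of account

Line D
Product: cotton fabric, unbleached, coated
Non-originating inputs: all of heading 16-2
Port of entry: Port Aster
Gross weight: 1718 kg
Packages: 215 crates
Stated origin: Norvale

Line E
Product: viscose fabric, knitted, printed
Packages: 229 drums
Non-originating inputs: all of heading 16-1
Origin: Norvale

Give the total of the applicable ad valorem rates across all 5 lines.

Line A: cotton → 16-1; coated → 16-1-1; printed → 16-1-1-3. Scheduled 16%. No special measure applies. → 16%.
Line B: viscose → 16-2; nonwoven → 16-2-2; printed → 16-2-2-2. Scheduled 25%. Isolde agreement on 16-1-2-1: 16-2-2-2 not covered; Isolde agreement on 16-2: RVC ≥ 65% → 13% available; preferential 13%. → 13%.
Line C: cotton → 16-1; coated → 16-1-1; bleached → 16-1-1-2. Scheduled 13%. No special measure applies. → 13%.
Line D: cotton → 16-1; coated → 16-1-1; unbleached → 16-1-1-1. Scheduled 19%. Norvale agreement on 16-2-1: 16-1-1-1 not covered. → 19%.
Line E: viscose → 16-2; knitted → 16-2-1; printed → 16-2-1-2. Scheduled 12%. Norvale agreement on 16-2-1: CTH met → 8% available; preferential 8%. → 8%.
Sum: 16% + 13% + 13% + 19% + 8% = 69%.

69%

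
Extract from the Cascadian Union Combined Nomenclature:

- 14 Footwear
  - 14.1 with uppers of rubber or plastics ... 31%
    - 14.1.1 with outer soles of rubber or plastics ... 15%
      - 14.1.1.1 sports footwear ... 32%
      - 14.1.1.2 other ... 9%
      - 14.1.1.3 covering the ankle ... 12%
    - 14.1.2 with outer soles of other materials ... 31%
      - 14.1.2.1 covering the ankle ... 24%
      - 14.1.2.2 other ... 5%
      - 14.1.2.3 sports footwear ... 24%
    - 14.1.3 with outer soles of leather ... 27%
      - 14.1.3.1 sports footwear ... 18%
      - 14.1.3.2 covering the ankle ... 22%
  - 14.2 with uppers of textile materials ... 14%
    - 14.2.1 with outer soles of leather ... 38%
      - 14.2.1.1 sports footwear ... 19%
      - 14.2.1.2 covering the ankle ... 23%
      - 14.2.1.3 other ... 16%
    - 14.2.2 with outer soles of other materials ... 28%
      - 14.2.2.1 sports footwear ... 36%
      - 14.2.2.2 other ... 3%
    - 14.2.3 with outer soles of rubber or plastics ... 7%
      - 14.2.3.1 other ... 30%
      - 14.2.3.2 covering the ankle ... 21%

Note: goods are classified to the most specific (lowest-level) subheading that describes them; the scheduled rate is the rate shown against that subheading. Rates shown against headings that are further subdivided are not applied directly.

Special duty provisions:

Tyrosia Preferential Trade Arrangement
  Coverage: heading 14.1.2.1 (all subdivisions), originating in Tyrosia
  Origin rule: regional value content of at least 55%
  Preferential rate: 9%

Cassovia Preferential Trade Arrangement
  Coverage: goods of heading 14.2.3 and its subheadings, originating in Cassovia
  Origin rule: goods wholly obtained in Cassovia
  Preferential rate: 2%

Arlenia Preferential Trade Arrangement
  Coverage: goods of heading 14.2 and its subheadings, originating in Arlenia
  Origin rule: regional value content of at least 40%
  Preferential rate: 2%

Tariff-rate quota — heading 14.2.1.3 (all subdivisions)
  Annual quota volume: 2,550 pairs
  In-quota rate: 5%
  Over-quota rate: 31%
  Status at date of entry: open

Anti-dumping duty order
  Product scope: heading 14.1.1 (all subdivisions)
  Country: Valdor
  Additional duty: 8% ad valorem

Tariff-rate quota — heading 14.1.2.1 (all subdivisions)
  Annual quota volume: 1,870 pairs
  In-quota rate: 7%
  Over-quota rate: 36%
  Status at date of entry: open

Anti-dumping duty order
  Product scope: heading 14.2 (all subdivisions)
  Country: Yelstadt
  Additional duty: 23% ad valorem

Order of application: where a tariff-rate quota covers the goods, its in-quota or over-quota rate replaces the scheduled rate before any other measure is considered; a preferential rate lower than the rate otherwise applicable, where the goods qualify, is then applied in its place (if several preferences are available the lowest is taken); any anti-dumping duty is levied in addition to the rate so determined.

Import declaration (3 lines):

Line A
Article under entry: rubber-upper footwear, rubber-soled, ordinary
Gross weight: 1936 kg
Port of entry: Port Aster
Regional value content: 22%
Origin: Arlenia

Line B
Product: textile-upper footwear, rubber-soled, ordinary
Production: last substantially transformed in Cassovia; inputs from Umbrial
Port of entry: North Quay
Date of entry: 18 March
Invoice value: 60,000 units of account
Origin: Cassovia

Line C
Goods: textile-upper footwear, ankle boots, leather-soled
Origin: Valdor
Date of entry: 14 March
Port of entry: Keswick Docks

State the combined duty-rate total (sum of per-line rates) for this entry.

Line A: rubber-upper → 14.1; rubber-soled → 14.1.1; ordinary → 14.1.1.2. Scheduled 9%. Arlenia agreement on 14.2: 14.1.1.2 not covered. → 9%.
Line B: textile-upper → 14.2; rubber-soled → 14.2.3; ordinary → 14.2.3.1. Scheduled 30%. Cassovia agreement on 14.2.3: not wholly obtained. → 30%.
Line C: textile-upper → 14.2; leather-soled → 14.2.1; ankle boots → 14.2.1.2. Scheduled 23%. No special measure applies. → 23%.
Sum: 9% + 30% + 23% = 62%.

62%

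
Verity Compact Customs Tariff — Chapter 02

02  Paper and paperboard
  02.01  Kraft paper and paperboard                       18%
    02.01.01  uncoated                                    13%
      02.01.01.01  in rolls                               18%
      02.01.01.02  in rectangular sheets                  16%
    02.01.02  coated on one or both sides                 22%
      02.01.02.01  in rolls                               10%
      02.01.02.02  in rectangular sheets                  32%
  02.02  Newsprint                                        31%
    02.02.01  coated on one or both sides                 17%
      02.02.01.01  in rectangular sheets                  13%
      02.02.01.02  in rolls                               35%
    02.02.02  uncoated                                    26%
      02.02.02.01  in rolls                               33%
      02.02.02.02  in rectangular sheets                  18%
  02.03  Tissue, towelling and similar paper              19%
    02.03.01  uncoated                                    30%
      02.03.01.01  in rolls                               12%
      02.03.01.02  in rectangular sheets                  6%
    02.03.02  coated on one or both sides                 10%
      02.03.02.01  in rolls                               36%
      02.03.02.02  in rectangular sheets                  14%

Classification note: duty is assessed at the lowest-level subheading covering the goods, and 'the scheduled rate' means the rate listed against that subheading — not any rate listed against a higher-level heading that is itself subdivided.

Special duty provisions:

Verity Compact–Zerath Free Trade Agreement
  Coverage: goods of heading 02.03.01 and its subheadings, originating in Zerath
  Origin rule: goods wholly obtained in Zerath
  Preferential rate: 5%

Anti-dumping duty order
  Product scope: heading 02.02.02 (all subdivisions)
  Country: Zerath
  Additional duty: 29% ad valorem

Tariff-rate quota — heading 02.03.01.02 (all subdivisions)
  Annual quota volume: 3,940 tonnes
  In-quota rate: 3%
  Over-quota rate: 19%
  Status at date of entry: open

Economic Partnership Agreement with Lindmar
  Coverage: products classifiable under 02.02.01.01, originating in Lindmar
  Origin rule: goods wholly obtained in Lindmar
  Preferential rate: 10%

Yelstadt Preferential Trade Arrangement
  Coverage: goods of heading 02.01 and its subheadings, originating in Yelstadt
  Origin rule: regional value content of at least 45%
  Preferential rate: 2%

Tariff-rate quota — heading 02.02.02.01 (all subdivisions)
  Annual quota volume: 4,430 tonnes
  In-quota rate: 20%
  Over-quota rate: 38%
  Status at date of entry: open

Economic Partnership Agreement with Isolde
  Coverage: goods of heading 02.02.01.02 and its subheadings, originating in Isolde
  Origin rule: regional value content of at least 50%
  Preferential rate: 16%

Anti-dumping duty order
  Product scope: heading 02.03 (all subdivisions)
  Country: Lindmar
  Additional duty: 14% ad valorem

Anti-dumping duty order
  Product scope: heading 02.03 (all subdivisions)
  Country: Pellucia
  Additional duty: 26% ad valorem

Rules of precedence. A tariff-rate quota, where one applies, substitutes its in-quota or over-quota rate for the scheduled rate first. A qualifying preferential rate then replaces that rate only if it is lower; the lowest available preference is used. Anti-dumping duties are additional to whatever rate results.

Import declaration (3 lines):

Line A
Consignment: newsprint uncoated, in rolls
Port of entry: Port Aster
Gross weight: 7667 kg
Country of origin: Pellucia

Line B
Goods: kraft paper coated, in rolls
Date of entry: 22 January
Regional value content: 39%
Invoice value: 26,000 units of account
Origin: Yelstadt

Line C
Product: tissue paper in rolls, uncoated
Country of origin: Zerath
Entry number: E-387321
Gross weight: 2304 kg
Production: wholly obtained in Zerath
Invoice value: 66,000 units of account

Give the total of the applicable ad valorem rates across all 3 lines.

Line A: newsprint → 02.02; uncoated → 02.02.02; in rolls → 02.02.02.01. Scheduled 33%. quota on 02.02.02.01 open → in-quota 20%. → 20%.
Line B: kraft paper → 02.01; coated → 02.01.02; in rolls → 02.01.02.01. Scheduled 10%. Yelstadt agreement on 02.01: RVC < 45%. → 10%.
Line C: tissue paper → 02.03; uncoated → 02.03.01; in rolls → 02.03.01.01. Scheduled 12%. Zerath agreement on 02.03.01: wholly obtained → 5% available; preferential 5%. → 5%.
Sum: 20% + 10% + 5% = 35%.

35%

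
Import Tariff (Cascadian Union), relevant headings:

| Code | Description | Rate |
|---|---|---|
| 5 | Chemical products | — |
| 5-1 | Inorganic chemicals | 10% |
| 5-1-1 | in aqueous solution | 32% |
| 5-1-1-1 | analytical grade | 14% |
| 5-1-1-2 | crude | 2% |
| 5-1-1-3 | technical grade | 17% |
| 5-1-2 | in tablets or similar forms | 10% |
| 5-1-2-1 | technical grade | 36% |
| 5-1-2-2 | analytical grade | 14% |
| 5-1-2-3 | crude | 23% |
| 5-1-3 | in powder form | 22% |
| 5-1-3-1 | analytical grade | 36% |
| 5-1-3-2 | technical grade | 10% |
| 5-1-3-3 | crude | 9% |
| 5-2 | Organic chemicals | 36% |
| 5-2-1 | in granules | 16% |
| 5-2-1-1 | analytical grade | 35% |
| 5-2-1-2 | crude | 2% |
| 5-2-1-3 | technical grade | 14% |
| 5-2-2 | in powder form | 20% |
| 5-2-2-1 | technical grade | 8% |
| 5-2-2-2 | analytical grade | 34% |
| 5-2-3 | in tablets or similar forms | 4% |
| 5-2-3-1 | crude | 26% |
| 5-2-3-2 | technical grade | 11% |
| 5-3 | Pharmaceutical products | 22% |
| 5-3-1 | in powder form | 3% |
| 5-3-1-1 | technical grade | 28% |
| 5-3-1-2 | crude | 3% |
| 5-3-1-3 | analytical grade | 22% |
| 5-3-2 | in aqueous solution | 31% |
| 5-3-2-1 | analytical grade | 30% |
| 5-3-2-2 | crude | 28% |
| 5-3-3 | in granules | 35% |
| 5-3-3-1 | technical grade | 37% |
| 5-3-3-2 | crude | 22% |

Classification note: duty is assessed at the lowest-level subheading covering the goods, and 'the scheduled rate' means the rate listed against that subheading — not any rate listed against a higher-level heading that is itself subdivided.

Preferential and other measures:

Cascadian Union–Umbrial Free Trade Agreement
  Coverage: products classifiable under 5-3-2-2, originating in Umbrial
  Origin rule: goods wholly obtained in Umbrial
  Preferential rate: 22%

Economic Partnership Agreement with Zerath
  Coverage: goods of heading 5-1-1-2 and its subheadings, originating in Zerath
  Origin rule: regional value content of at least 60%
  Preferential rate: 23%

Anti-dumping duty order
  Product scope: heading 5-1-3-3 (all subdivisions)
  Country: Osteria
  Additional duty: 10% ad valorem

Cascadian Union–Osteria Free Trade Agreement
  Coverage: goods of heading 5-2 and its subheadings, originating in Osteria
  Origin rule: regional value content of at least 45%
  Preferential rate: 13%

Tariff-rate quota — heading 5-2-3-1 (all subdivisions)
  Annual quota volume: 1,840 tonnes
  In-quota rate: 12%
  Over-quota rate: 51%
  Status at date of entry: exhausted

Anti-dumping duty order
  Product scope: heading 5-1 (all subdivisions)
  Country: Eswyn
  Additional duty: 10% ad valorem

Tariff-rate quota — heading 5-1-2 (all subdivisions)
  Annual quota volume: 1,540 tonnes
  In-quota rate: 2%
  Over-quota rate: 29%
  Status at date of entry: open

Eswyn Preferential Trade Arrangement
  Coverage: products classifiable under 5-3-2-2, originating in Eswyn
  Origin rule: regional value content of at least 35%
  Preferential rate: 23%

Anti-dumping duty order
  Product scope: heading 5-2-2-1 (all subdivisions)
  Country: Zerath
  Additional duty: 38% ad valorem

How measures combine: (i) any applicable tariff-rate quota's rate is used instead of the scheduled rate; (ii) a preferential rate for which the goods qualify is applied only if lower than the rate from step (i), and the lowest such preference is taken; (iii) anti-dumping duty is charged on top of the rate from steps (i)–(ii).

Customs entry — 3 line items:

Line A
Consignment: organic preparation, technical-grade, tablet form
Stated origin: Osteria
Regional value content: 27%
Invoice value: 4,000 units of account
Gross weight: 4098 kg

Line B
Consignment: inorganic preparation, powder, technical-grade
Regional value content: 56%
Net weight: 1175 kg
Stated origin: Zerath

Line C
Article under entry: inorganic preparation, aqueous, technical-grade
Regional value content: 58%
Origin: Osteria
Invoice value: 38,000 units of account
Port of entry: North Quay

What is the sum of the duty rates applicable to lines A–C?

Line A: organic → 5-2; tablet form → 5-2-3; technical-grade → 5-2-3-2. Scheduled 11%. Osteria agreement on 5-2: RVC < 45%. → 11%.
Line B: inorganic → 5-1; powder → 5-1-3; technical-grade → 5-1-3-2. Scheduled 10%. Zerath agreement on 5-1-1-2: 5-1-3-2 not covered. → 10%.
Line C: inorganic → 5-1; aqueous → 5-1-1; technical-grade → 5-1-1-3. Scheduled 17%. Osteria agreement on 5-2: 5-1-1-3 not covered. → 17%.
Sum: 11% + 10% + 17% = 38%.

38%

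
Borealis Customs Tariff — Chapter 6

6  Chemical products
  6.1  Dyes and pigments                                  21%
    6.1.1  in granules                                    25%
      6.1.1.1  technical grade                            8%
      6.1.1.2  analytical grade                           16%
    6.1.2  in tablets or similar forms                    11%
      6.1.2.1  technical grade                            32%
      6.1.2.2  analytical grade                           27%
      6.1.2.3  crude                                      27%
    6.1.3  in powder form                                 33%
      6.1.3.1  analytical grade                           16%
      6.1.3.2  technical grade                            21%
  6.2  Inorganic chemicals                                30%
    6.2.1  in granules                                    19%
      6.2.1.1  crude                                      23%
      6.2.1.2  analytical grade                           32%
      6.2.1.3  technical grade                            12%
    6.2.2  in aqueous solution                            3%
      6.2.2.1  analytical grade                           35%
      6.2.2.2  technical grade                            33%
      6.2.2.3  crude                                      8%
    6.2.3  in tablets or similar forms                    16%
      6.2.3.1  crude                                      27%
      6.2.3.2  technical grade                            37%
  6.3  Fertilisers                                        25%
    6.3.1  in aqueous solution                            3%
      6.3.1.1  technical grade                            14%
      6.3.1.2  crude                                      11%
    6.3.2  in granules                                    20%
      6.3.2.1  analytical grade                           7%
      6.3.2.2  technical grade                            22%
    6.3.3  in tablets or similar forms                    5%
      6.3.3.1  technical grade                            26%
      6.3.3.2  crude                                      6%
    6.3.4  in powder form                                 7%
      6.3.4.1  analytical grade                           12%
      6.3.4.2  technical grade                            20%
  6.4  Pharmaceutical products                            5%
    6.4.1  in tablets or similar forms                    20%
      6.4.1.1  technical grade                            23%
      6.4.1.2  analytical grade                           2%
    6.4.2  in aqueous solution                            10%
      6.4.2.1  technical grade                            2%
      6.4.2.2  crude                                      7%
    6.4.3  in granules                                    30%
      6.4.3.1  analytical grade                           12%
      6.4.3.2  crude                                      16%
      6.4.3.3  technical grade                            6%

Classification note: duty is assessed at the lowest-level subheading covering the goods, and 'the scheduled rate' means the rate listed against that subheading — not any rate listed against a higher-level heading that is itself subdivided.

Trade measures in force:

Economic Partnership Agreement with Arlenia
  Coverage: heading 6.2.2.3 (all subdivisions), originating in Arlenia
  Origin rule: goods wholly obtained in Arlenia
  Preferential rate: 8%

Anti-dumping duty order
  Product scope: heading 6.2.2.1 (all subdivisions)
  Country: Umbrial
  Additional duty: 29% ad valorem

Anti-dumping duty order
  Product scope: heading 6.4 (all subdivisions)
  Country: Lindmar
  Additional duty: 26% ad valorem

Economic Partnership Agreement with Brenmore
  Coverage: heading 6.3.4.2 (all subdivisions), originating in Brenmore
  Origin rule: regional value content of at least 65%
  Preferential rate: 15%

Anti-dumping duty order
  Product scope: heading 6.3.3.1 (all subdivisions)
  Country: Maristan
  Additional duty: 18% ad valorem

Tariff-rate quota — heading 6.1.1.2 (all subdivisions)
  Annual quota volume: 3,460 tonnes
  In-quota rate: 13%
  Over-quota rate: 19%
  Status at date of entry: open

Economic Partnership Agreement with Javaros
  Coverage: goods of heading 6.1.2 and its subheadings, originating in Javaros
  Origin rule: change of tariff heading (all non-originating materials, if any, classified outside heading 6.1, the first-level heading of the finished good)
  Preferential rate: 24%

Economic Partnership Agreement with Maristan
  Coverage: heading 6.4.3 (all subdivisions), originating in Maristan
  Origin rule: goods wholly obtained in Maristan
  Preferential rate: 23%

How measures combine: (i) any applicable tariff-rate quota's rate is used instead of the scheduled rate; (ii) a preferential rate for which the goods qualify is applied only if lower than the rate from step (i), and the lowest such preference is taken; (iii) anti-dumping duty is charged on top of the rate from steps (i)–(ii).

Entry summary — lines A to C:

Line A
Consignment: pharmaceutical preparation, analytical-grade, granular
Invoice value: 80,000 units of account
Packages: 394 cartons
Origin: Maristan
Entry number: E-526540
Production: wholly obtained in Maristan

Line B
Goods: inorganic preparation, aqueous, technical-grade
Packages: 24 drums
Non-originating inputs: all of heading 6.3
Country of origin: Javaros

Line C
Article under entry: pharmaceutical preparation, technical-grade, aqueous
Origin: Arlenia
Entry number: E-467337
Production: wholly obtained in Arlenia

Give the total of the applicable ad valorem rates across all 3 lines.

47%

Line A: pharmaceutical → 6.4; granular → 6.4.3; analytical-grade → 6.4.3.1. Scheduled 12%. Maristan agreement on 6.4.3: wholly obtained → 23% available; preference 23% not lower than 12% → no reduction. → 12%.
Line B: inorganic → 6.2; aqueous → 6.2.2; technical-grade → 6.2.2.2. Scheduled 33%. Javaros agreement on 6.1.2: 6.2.2.2 not covered. → 33%.
Line C: pharmaceutical → 6.4; aqueous → 6.4.2; technical-grade → 6.4.2.1. Scheduled 2%. Arlenia agreement on 6.2.2.3: 6.4.2.1 not covered. → 2%.
Sum: 12% + 33% + 2% = 47%.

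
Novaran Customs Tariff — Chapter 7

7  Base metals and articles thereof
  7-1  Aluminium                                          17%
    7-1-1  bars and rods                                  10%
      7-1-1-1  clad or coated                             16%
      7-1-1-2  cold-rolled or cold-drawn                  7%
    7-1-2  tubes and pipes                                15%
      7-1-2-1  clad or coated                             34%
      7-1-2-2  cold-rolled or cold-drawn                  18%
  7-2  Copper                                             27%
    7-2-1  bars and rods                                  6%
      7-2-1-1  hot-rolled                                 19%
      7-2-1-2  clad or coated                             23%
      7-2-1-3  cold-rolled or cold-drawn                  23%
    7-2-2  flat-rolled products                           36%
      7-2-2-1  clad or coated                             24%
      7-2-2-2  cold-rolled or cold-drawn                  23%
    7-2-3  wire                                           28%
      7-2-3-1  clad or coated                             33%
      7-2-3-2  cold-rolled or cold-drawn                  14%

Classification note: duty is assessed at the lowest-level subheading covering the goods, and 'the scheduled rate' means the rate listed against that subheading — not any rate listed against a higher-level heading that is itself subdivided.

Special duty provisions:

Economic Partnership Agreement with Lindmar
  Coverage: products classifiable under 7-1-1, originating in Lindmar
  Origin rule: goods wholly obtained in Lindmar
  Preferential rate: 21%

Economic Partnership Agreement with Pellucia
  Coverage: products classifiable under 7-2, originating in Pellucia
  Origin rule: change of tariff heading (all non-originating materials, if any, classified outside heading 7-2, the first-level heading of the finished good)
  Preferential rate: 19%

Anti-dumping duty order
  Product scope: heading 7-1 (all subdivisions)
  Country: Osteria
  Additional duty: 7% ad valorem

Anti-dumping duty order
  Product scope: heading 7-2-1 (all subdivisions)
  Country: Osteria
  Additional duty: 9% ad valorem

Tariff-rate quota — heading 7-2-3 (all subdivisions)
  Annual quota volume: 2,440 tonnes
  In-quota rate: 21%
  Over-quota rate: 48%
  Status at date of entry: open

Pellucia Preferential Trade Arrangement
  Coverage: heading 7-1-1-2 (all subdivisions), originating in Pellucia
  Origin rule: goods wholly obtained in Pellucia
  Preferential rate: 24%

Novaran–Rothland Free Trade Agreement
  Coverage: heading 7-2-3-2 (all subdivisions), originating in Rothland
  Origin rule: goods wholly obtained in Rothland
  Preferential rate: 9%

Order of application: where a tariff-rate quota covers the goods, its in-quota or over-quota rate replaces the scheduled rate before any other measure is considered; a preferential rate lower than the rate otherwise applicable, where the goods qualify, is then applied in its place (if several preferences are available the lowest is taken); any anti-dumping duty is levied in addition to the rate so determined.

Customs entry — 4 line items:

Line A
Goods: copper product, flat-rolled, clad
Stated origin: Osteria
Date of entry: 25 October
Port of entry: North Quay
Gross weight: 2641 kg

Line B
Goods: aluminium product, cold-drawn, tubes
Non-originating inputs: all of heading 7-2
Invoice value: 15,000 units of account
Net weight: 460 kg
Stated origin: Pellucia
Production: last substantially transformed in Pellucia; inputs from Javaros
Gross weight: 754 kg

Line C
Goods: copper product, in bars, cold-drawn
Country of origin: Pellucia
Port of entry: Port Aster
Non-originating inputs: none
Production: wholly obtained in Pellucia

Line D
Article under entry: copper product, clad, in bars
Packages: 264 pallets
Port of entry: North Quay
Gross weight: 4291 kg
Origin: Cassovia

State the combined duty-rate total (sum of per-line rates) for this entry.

84%

Line A: copper → 7-2; flat-rolled → 7-2-2; clad → 7-2-2-1. Scheduled 24%. No special measure applies. → 24%.
Line B: aluminium → 7-1; tubes → 7-1-2; cold-drawn → 7-1-2-2. Scheduled 18%. Pellucia agreement on 7-2: 7-1-2-2 not covered; Pellucia agreement on 7-1-1-2: 7-1-2-2 not covered. → 18%.
Line C: copper → 7-2; in bars → 7-2-1; cold-drawn → 7-2-1-3. Scheduled 23%. Pellucia agreement on 7-2: CTH met → 19% available; Pellucia agreement on 7-1-1-2: 7-2-1-3 not covered; preferential 19%. → 19%.
Line D: copper → 7-2; in bars → 7-2-1; clad → 7-2-1-2. Scheduled 23%. No special measure applies. → 23%.
Sum: 24% + 18% + 19% + 23% = 84%.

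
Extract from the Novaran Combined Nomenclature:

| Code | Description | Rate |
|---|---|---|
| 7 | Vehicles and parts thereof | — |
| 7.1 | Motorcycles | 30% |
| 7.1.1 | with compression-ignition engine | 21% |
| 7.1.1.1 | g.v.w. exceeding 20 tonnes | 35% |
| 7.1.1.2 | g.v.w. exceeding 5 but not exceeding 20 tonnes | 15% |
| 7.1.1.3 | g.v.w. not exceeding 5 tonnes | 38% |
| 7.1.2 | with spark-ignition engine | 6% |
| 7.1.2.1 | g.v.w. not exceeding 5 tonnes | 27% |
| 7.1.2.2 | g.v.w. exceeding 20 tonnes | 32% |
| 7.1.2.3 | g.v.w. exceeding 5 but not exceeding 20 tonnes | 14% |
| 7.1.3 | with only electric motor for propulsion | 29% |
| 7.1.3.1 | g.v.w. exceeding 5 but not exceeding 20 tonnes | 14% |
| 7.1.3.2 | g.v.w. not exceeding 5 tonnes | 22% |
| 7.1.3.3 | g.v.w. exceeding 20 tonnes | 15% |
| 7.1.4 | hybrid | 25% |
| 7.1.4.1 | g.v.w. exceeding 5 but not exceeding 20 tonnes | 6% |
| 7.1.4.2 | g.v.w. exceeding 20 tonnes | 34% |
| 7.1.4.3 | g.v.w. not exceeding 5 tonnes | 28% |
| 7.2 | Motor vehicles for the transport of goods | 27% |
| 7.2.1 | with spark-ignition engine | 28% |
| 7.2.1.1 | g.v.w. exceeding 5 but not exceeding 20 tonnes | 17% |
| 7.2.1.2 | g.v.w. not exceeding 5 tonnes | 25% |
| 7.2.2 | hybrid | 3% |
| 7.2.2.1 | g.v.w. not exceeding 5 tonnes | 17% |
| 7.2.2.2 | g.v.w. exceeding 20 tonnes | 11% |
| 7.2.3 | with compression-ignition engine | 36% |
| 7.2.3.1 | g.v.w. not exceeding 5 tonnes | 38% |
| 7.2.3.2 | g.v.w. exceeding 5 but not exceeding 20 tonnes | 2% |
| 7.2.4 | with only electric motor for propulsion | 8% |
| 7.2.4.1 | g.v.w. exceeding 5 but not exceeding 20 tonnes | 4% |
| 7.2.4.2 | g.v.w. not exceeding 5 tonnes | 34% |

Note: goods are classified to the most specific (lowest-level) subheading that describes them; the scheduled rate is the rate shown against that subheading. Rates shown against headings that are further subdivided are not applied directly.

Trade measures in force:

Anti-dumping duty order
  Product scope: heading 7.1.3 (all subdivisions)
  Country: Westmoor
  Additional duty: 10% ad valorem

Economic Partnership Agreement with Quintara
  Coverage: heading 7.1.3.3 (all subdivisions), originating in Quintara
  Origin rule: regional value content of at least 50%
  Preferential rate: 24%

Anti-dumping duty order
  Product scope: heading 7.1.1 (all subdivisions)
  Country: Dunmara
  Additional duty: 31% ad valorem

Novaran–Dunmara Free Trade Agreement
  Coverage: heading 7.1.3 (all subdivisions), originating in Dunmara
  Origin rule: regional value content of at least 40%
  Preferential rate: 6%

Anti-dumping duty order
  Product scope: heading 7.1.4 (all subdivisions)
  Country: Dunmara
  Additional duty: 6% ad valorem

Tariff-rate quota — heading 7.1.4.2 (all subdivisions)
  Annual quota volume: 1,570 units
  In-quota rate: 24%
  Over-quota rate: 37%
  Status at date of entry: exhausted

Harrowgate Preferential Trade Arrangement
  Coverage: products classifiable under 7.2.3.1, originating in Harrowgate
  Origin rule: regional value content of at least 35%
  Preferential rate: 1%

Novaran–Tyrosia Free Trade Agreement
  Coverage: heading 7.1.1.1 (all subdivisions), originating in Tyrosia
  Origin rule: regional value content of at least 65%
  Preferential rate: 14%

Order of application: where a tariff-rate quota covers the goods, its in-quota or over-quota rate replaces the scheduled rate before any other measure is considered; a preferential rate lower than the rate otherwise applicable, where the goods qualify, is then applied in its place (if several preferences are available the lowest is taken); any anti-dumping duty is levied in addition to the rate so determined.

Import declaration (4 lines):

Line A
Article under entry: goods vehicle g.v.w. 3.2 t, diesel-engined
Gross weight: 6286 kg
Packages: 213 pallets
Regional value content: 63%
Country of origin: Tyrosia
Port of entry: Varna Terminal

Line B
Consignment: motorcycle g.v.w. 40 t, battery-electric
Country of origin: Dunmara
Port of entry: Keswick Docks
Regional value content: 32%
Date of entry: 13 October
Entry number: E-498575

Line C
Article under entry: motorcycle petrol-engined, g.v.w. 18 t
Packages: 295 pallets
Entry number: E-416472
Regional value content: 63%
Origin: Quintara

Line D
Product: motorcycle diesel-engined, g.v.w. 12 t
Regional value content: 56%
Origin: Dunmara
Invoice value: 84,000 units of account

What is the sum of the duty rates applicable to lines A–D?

113%

Line A: goods vehicle → 7.2; diesel-engined → 7.2.3; g.v.w. 3.2 t → 7.2.3.1. Scheduled 38%. Tyrosia agreement on 7.1.1.1: 7.2.3.1 not covered. → 38%.
Line B: motorcycle → 7.1; battery-electric → 7.1.3; g.v.w. 40 t → 7.1.3.3. Scheduled 15%. Dunmara agreement on 7.1.3: RVC < 40%. → 15%.
Line C: motorcycle → 7.1; petrol-engined → 7.1.2; g.v.w. 18 t → 7.1.2.3. Scheduled 14%. Quintara agreement on 7.1.3.3: 7.1.2.3 not covered. → 14%.
Line D: motorcycle → 7.1; diesel-engined → 7.1.1; g.v.w. 12 t → 7.1.1.2. Scheduled 15%. Dunmara agreement on 7.1.3: 7.1.1.2 not covered; anti-dumping (Dunmara, 7.1.1): +31%; total 15% + 31% = 46%. → 46%.
Sum: 38% + 15% + 14% + 46% = 113%.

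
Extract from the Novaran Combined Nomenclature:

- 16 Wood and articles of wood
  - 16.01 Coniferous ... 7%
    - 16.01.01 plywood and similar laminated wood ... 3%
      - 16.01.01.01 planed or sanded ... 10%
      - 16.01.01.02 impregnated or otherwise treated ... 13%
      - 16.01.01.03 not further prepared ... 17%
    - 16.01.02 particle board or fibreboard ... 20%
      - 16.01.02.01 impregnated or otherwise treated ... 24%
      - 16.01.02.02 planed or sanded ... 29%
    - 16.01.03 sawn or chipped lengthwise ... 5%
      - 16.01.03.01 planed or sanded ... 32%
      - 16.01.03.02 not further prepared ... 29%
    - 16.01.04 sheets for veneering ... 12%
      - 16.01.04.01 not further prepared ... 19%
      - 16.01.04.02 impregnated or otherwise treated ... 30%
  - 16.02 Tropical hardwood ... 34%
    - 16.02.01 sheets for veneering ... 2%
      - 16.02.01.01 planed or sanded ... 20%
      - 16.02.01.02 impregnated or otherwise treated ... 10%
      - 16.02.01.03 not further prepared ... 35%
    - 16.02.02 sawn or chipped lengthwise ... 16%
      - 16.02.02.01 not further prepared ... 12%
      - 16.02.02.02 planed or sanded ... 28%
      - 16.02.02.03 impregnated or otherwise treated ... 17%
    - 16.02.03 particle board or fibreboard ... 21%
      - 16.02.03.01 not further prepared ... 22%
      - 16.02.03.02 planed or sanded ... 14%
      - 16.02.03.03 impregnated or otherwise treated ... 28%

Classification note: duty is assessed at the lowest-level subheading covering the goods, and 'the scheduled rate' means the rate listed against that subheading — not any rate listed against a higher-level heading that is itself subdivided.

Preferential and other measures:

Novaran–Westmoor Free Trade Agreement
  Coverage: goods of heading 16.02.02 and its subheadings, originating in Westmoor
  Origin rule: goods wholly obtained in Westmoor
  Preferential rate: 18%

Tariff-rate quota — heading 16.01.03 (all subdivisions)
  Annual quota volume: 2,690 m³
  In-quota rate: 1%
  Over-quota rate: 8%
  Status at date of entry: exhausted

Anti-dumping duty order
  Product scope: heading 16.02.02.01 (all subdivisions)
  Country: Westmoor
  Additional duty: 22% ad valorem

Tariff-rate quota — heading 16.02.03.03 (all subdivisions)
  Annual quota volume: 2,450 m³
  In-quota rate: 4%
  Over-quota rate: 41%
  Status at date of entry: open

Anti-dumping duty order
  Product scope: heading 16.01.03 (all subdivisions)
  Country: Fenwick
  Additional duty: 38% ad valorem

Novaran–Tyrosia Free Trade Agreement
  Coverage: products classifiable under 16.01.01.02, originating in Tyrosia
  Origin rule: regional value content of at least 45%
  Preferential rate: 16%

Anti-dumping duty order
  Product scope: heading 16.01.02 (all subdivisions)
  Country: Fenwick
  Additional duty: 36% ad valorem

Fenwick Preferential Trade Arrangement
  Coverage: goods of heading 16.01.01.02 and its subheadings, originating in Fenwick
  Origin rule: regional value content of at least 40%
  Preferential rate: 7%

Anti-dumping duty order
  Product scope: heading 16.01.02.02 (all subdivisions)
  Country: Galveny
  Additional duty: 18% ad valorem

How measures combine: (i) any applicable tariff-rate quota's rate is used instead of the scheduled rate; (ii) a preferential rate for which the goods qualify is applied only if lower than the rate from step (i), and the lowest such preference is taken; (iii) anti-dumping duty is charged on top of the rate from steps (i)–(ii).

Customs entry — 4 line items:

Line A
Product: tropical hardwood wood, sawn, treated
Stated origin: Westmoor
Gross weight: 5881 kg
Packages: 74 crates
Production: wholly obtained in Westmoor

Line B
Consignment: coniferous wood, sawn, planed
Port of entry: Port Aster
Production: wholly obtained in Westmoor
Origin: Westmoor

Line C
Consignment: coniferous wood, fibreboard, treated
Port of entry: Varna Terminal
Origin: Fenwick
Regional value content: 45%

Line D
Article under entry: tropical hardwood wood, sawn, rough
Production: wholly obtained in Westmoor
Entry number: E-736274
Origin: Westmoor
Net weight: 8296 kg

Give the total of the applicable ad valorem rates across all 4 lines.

119%

Line A: tropical hardwood → 16.02; sawn → 16.02.02; treated → 16.02.02.03. Scheduled 17%. Westmoor agreement on 16.02.02: wholly obtained → 18% available; preference 18% not lower than 17% → no reduction. → 17%.
Line B: coniferous → 16.01; sawn → 16.01.03; planed → 16.01.03.01. Scheduled 32%. quota on 16.01.03 exhausted → over-quota 8%; Westmoor agreement on 16.02.02: 16.01.03.01 not covered. → 8%.
Line C: coniferous → 16.01; fibreboard → 16.01.02; treated → 16.01.02.01. Scheduled 24%. Fenwick agreement on 16.01.01.02: 16.01.02.01 not covered; anti-dumping (Fenwick, 16.01.02): +36%; total 24% + 36% = 60%. → 60%.
Line D: tropical hardwood → 16.02; sawn → 16.02.02; rough → 16.02.02.01. Scheduled 12%. Westmoor agreement on 16.02.02: wholly obtained → 18% available; preference 18% not lower than 12% → no reduction; anti-dumping (Westmoor, 16.02.02.01): +22%; total 12% + 22% = 34%. → 34%.
Sum: 17% + 8% + 60% + 34% = 119%.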